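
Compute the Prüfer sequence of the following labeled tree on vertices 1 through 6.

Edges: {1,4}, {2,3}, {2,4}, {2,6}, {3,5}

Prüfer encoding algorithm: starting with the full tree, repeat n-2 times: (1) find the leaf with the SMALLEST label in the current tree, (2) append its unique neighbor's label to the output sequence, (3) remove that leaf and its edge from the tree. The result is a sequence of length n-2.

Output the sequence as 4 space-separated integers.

Answer: 4 2 3 2

Derivation:
Step 1: leaves = {1,5,6}. Remove smallest leaf 1, emit neighbor 4.
Step 2: leaves = {4,5,6}. Remove smallest leaf 4, emit neighbor 2.
Step 3: leaves = {5,6}. Remove smallest leaf 5, emit neighbor 3.
Step 4: leaves = {3,6}. Remove smallest leaf 3, emit neighbor 2.
Done: 2 vertices remain (2, 6). Sequence = [4 2 3 2]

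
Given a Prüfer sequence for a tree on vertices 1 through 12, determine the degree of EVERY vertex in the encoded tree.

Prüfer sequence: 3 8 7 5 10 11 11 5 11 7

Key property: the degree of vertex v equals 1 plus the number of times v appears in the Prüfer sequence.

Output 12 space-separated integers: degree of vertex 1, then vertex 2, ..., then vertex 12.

Answer: 1 1 2 1 3 1 3 2 1 2 4 1

Derivation:
p_1 = 3: count[3] becomes 1
p_2 = 8: count[8] becomes 1
p_3 = 7: count[7] becomes 1
p_4 = 5: count[5] becomes 1
p_5 = 10: count[10] becomes 1
p_6 = 11: count[11] becomes 1
p_7 = 11: count[11] becomes 2
p_8 = 5: count[5] becomes 2
p_9 = 11: count[11] becomes 3
p_10 = 7: count[7] becomes 2
Degrees (1 + count): deg[1]=1+0=1, deg[2]=1+0=1, deg[3]=1+1=2, deg[4]=1+0=1, deg[5]=1+2=3, deg[6]=1+0=1, deg[7]=1+2=3, deg[8]=1+1=2, deg[9]=1+0=1, deg[10]=1+1=2, deg[11]=1+3=4, deg[12]=1+0=1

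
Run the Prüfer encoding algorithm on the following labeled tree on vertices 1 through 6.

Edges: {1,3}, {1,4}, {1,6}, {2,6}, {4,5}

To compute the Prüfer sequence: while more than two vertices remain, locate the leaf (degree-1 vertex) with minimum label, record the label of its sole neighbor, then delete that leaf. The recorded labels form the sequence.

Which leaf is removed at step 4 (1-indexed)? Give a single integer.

Answer: 4

Derivation:
Step 1: current leaves = {2,3,5}. Remove leaf 2 (neighbor: 6).
Step 2: current leaves = {3,5,6}. Remove leaf 3 (neighbor: 1).
Step 3: current leaves = {5,6}. Remove leaf 5 (neighbor: 4).
Step 4: current leaves = {4,6}. Remove leaf 4 (neighbor: 1).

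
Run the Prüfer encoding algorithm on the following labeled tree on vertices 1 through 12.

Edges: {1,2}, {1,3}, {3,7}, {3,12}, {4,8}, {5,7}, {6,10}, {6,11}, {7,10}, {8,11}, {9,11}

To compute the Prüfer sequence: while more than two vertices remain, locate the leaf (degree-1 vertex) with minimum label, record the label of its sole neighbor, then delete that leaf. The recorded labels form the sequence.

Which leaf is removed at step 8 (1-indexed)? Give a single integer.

Step 1: current leaves = {2,4,5,9,12}. Remove leaf 2 (neighbor: 1).
Step 2: current leaves = {1,4,5,9,12}. Remove leaf 1 (neighbor: 3).
Step 3: current leaves = {4,5,9,12}. Remove leaf 4 (neighbor: 8).
Step 4: current leaves = {5,8,9,12}. Remove leaf 5 (neighbor: 7).
Step 5: current leaves = {8,9,12}. Remove leaf 8 (neighbor: 11).
Step 6: current leaves = {9,12}. Remove leaf 9 (neighbor: 11).
Step 7: current leaves = {11,12}. Remove leaf 11 (neighbor: 6).
Step 8: current leaves = {6,12}. Remove leaf 6 (neighbor: 10).

Answer: 6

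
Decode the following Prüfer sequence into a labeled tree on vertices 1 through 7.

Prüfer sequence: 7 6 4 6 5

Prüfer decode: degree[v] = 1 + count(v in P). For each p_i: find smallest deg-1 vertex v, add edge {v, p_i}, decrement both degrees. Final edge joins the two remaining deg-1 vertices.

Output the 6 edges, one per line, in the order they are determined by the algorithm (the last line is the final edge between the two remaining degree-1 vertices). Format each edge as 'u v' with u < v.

Answer: 1 7
2 6
3 4
4 6
5 6
5 7

Derivation:
Initial degrees: {1:1, 2:1, 3:1, 4:2, 5:2, 6:3, 7:2}
Step 1: smallest deg-1 vertex = 1, p_1 = 7. Add edge {1,7}. Now deg[1]=0, deg[7]=1.
Step 2: smallest deg-1 vertex = 2, p_2 = 6. Add edge {2,6}. Now deg[2]=0, deg[6]=2.
Step 3: smallest deg-1 vertex = 3, p_3 = 4. Add edge {3,4}. Now deg[3]=0, deg[4]=1.
Step 4: smallest deg-1 vertex = 4, p_4 = 6. Add edge {4,6}. Now deg[4]=0, deg[6]=1.
Step 5: smallest deg-1 vertex = 6, p_5 = 5. Add edge {5,6}. Now deg[6]=0, deg[5]=1.
Final: two remaining deg-1 vertices are 5, 7. Add edge {5,7}.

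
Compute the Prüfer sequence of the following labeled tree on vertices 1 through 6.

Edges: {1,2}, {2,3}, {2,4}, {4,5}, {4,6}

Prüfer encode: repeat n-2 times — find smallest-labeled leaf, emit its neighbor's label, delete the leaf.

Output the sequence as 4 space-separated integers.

Step 1: leaves = {1,3,5,6}. Remove smallest leaf 1, emit neighbor 2.
Step 2: leaves = {3,5,6}. Remove smallest leaf 3, emit neighbor 2.
Step 3: leaves = {2,5,6}. Remove smallest leaf 2, emit neighbor 4.
Step 4: leaves = {5,6}. Remove smallest leaf 5, emit neighbor 4.
Done: 2 vertices remain (4, 6). Sequence = [2 2 4 4]

Answer: 2 2 4 4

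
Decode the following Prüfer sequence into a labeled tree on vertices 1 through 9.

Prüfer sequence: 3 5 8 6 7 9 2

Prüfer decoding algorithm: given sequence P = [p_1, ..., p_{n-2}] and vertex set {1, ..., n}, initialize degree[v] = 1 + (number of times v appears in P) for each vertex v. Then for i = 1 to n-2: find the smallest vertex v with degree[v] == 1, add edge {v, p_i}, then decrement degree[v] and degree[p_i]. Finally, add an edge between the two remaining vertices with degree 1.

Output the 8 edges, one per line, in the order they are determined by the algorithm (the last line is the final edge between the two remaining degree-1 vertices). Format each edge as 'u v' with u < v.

Initial degrees: {1:1, 2:2, 3:2, 4:1, 5:2, 6:2, 7:2, 8:2, 9:2}
Step 1: smallest deg-1 vertex = 1, p_1 = 3. Add edge {1,3}. Now deg[1]=0, deg[3]=1.
Step 2: smallest deg-1 vertex = 3, p_2 = 5. Add edge {3,5}. Now deg[3]=0, deg[5]=1.
Step 3: smallest deg-1 vertex = 4, p_3 = 8. Add edge {4,8}. Now deg[4]=0, deg[8]=1.
Step 4: smallest deg-1 vertex = 5, p_4 = 6. Add edge {5,6}. Now deg[5]=0, deg[6]=1.
Step 5: smallest deg-1 vertex = 6, p_5 = 7. Add edge {6,7}. Now deg[6]=0, deg[7]=1.
Step 6: smallest deg-1 vertex = 7, p_6 = 9. Add edge {7,9}. Now deg[7]=0, deg[9]=1.
Step 7: smallest deg-1 vertex = 8, p_7 = 2. Add edge {2,8}. Now deg[8]=0, deg[2]=1.
Final: two remaining deg-1 vertices are 2, 9. Add edge {2,9}.

Answer: 1 3
3 5
4 8
5 6
6 7
7 9
2 8
2 9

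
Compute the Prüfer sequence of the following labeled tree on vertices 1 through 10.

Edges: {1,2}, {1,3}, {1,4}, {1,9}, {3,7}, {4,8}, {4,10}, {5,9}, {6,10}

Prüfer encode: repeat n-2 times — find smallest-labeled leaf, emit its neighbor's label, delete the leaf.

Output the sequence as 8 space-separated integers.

Step 1: leaves = {2,5,6,7,8}. Remove smallest leaf 2, emit neighbor 1.
Step 2: leaves = {5,6,7,8}. Remove smallest leaf 5, emit neighbor 9.
Step 3: leaves = {6,7,8,9}. Remove smallest leaf 6, emit neighbor 10.
Step 4: leaves = {7,8,9,10}. Remove smallest leaf 7, emit neighbor 3.
Step 5: leaves = {3,8,9,10}. Remove smallest leaf 3, emit neighbor 1.
Step 6: leaves = {8,9,10}. Remove smallest leaf 8, emit neighbor 4.
Step 7: leaves = {9,10}. Remove smallest leaf 9, emit neighbor 1.
Step 8: leaves = {1,10}. Remove smallest leaf 1, emit neighbor 4.
Done: 2 vertices remain (4, 10). Sequence = [1 9 10 3 1 4 1 4]

Answer: 1 9 10 3 1 4 1 4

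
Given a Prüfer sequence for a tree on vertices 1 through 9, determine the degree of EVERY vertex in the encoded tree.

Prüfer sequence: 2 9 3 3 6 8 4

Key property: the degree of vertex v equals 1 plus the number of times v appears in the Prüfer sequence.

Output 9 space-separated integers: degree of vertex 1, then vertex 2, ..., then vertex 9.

p_1 = 2: count[2] becomes 1
p_2 = 9: count[9] becomes 1
p_3 = 3: count[3] becomes 1
p_4 = 3: count[3] becomes 2
p_5 = 6: count[6] becomes 1
p_6 = 8: count[8] becomes 1
p_7 = 4: count[4] becomes 1
Degrees (1 + count): deg[1]=1+0=1, deg[2]=1+1=2, deg[3]=1+2=3, deg[4]=1+1=2, deg[5]=1+0=1, deg[6]=1+1=2, deg[7]=1+0=1, deg[8]=1+1=2, deg[9]=1+1=2

Answer: 1 2 3 2 1 2 1 2 2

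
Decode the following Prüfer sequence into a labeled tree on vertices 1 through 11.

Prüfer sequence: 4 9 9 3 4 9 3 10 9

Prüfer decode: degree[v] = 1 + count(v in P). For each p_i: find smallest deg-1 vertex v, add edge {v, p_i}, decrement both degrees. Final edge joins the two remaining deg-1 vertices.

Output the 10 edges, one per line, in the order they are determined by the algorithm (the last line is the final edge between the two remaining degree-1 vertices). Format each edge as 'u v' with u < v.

Answer: 1 4
2 9
5 9
3 6
4 7
4 9
3 8
3 10
9 10
9 11

Derivation:
Initial degrees: {1:1, 2:1, 3:3, 4:3, 5:1, 6:1, 7:1, 8:1, 9:5, 10:2, 11:1}
Step 1: smallest deg-1 vertex = 1, p_1 = 4. Add edge {1,4}. Now deg[1]=0, deg[4]=2.
Step 2: smallest deg-1 vertex = 2, p_2 = 9. Add edge {2,9}. Now deg[2]=0, deg[9]=4.
Step 3: smallest deg-1 vertex = 5, p_3 = 9. Add edge {5,9}. Now deg[5]=0, deg[9]=3.
Step 4: smallest deg-1 vertex = 6, p_4 = 3. Add edge {3,6}. Now deg[6]=0, deg[3]=2.
Step 5: smallest deg-1 vertex = 7, p_5 = 4. Add edge {4,7}. Now deg[7]=0, deg[4]=1.
Step 6: smallest deg-1 vertex = 4, p_6 = 9. Add edge {4,9}. Now deg[4]=0, deg[9]=2.
Step 7: smallest deg-1 vertex = 8, p_7 = 3. Add edge {3,8}. Now deg[8]=0, deg[3]=1.
Step 8: smallest deg-1 vertex = 3, p_8 = 10. Add edge {3,10}. Now deg[3]=0, deg[10]=1.
Step 9: smallest deg-1 vertex = 10, p_9 = 9. Add edge {9,10}. Now deg[10]=0, deg[9]=1.
Final: two remaining deg-1 vertices are 9, 11. Add edge {9,11}.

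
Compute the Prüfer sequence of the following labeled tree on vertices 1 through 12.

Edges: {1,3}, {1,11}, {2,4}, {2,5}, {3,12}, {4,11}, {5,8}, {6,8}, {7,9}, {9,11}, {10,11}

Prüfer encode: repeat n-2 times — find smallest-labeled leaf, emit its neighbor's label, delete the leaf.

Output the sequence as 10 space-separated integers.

Answer: 8 9 5 2 4 11 11 11 1 3

Derivation:
Step 1: leaves = {6,7,10,12}. Remove smallest leaf 6, emit neighbor 8.
Step 2: leaves = {7,8,10,12}. Remove smallest leaf 7, emit neighbor 9.
Step 3: leaves = {8,9,10,12}. Remove smallest leaf 8, emit neighbor 5.
Step 4: leaves = {5,9,10,12}. Remove smallest leaf 5, emit neighbor 2.
Step 5: leaves = {2,9,10,12}. Remove smallest leaf 2, emit neighbor 4.
Step 6: leaves = {4,9,10,12}. Remove smallest leaf 4, emit neighbor 11.
Step 7: leaves = {9,10,12}. Remove smallest leaf 9, emit neighbor 11.
Step 8: leaves = {10,12}. Remove smallest leaf 10, emit neighbor 11.
Step 9: leaves = {11,12}. Remove smallest leaf 11, emit neighbor 1.
Step 10: leaves = {1,12}. Remove smallest leaf 1, emit neighbor 3.
Done: 2 vertices remain (3, 12). Sequence = [8 9 5 2 4 11 11 11 1 3]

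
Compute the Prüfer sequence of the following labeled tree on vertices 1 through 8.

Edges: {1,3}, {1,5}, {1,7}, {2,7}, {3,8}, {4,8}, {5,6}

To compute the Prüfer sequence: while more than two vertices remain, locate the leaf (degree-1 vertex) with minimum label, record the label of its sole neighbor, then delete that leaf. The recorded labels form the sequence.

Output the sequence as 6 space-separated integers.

Answer: 7 8 5 1 1 3

Derivation:
Step 1: leaves = {2,4,6}. Remove smallest leaf 2, emit neighbor 7.
Step 2: leaves = {4,6,7}. Remove smallest leaf 4, emit neighbor 8.
Step 3: leaves = {6,7,8}. Remove smallest leaf 6, emit neighbor 5.
Step 4: leaves = {5,7,8}. Remove smallest leaf 5, emit neighbor 1.
Step 5: leaves = {7,8}. Remove smallest leaf 7, emit neighbor 1.
Step 6: leaves = {1,8}. Remove smallest leaf 1, emit neighbor 3.
Done: 2 vertices remain (3, 8). Sequence = [7 8 5 1 1 3]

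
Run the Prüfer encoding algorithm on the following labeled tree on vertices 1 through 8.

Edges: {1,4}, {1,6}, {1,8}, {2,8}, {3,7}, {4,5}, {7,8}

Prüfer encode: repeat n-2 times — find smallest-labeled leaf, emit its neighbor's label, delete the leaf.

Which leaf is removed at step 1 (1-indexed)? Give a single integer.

Answer: 2

Derivation:
Step 1: current leaves = {2,3,5,6}. Remove leaf 2 (neighbor: 8).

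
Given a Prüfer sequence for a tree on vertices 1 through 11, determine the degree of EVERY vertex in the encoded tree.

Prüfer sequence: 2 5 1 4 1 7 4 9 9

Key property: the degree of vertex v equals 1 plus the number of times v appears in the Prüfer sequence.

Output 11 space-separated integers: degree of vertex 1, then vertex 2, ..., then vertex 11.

Answer: 3 2 1 3 2 1 2 1 3 1 1

Derivation:
p_1 = 2: count[2] becomes 1
p_2 = 5: count[5] becomes 1
p_3 = 1: count[1] becomes 1
p_4 = 4: count[4] becomes 1
p_5 = 1: count[1] becomes 2
p_6 = 7: count[7] becomes 1
p_7 = 4: count[4] becomes 2
p_8 = 9: count[9] becomes 1
p_9 = 9: count[9] becomes 2
Degrees (1 + count): deg[1]=1+2=3, deg[2]=1+1=2, deg[3]=1+0=1, deg[4]=1+2=3, deg[5]=1+1=2, deg[6]=1+0=1, deg[7]=1+1=2, deg[8]=1+0=1, deg[9]=1+2=3, deg[10]=1+0=1, deg[11]=1+0=1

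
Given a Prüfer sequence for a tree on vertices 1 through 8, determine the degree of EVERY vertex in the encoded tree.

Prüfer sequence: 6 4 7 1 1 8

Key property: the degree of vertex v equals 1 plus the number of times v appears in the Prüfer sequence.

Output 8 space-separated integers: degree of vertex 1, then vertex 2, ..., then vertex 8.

Answer: 3 1 1 2 1 2 2 2

Derivation:
p_1 = 6: count[6] becomes 1
p_2 = 4: count[4] becomes 1
p_3 = 7: count[7] becomes 1
p_4 = 1: count[1] becomes 1
p_5 = 1: count[1] becomes 2
p_6 = 8: count[8] becomes 1
Degrees (1 + count): deg[1]=1+2=3, deg[2]=1+0=1, deg[3]=1+0=1, deg[4]=1+1=2, deg[5]=1+0=1, deg[6]=1+1=2, deg[7]=1+1=2, deg[8]=1+1=2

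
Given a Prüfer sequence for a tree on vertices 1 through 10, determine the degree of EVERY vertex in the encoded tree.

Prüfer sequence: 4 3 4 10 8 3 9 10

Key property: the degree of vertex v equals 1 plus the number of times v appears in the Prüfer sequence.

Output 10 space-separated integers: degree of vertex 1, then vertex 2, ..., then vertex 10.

p_1 = 4: count[4] becomes 1
p_2 = 3: count[3] becomes 1
p_3 = 4: count[4] becomes 2
p_4 = 10: count[10] becomes 1
p_5 = 8: count[8] becomes 1
p_6 = 3: count[3] becomes 2
p_7 = 9: count[9] becomes 1
p_8 = 10: count[10] becomes 2
Degrees (1 + count): deg[1]=1+0=1, deg[2]=1+0=1, deg[3]=1+2=3, deg[4]=1+2=3, deg[5]=1+0=1, deg[6]=1+0=1, deg[7]=1+0=1, deg[8]=1+1=2, deg[9]=1+1=2, deg[10]=1+2=3

Answer: 1 1 3 3 1 1 1 2 2 3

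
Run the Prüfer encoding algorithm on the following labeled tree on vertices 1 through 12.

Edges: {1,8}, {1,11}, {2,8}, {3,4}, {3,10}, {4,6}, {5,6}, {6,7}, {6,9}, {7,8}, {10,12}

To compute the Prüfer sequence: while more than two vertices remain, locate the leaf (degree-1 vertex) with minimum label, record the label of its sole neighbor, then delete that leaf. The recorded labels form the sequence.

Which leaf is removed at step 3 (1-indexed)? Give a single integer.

Step 1: current leaves = {2,5,9,11,12}. Remove leaf 2 (neighbor: 8).
Step 2: current leaves = {5,9,11,12}. Remove leaf 5 (neighbor: 6).
Step 3: current leaves = {9,11,12}. Remove leaf 9 (neighbor: 6).

Answer: 9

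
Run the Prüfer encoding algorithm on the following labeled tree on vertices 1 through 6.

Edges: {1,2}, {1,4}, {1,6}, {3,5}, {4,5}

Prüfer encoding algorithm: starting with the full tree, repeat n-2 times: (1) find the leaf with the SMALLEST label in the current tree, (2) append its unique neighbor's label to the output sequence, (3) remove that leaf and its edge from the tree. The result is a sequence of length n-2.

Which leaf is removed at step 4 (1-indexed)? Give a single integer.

Step 1: current leaves = {2,3,6}. Remove leaf 2 (neighbor: 1).
Step 2: current leaves = {3,6}. Remove leaf 3 (neighbor: 5).
Step 3: current leaves = {5,6}. Remove leaf 5 (neighbor: 4).
Step 4: current leaves = {4,6}. Remove leaf 4 (neighbor: 1).

Answer: 4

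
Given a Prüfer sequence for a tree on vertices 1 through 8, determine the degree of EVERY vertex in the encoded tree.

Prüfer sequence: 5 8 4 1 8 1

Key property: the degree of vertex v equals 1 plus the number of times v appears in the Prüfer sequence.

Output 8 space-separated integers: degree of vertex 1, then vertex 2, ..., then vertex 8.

Answer: 3 1 1 2 2 1 1 3

Derivation:
p_1 = 5: count[5] becomes 1
p_2 = 8: count[8] becomes 1
p_3 = 4: count[4] becomes 1
p_4 = 1: count[1] becomes 1
p_5 = 8: count[8] becomes 2
p_6 = 1: count[1] becomes 2
Degrees (1 + count): deg[1]=1+2=3, deg[2]=1+0=1, deg[3]=1+0=1, deg[4]=1+1=2, deg[5]=1+1=2, deg[6]=1+0=1, deg[7]=1+0=1, deg[8]=1+2=3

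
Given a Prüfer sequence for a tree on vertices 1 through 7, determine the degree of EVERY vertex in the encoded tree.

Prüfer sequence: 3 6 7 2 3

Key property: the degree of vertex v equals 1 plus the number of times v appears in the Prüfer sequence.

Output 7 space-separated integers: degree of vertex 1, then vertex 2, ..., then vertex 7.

p_1 = 3: count[3] becomes 1
p_2 = 6: count[6] becomes 1
p_3 = 7: count[7] becomes 1
p_4 = 2: count[2] becomes 1
p_5 = 3: count[3] becomes 2
Degrees (1 + count): deg[1]=1+0=1, deg[2]=1+1=2, deg[3]=1+2=3, deg[4]=1+0=1, deg[5]=1+0=1, deg[6]=1+1=2, deg[7]=1+1=2

Answer: 1 2 3 1 1 2 2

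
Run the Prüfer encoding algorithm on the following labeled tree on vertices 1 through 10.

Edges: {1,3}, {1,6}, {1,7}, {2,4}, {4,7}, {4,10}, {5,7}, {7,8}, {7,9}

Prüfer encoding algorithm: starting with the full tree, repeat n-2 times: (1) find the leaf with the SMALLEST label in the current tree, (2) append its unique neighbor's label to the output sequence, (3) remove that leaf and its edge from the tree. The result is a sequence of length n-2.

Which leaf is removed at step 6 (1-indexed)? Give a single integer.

Step 1: current leaves = {2,3,5,6,8,9,10}. Remove leaf 2 (neighbor: 4).
Step 2: current leaves = {3,5,6,8,9,10}. Remove leaf 3 (neighbor: 1).
Step 3: current leaves = {5,6,8,9,10}. Remove leaf 5 (neighbor: 7).
Step 4: current leaves = {6,8,9,10}. Remove leaf 6 (neighbor: 1).
Step 5: current leaves = {1,8,9,10}. Remove leaf 1 (neighbor: 7).
Step 6: current leaves = {8,9,10}. Remove leaf 8 (neighbor: 7).

Answer: 8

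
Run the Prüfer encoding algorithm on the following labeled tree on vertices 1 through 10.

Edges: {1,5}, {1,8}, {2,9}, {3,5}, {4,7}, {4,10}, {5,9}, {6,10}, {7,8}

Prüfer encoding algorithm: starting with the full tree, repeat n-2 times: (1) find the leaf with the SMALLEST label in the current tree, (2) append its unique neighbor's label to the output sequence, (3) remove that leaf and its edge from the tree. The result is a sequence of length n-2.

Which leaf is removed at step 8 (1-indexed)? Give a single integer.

Answer: 7

Derivation:
Step 1: current leaves = {2,3,6}. Remove leaf 2 (neighbor: 9).
Step 2: current leaves = {3,6,9}. Remove leaf 3 (neighbor: 5).
Step 3: current leaves = {6,9}. Remove leaf 6 (neighbor: 10).
Step 4: current leaves = {9,10}. Remove leaf 9 (neighbor: 5).
Step 5: current leaves = {5,10}. Remove leaf 5 (neighbor: 1).
Step 6: current leaves = {1,10}. Remove leaf 1 (neighbor: 8).
Step 7: current leaves = {8,10}. Remove leaf 8 (neighbor: 7).
Step 8: current leaves = {7,10}. Remove leaf 7 (neighbor: 4).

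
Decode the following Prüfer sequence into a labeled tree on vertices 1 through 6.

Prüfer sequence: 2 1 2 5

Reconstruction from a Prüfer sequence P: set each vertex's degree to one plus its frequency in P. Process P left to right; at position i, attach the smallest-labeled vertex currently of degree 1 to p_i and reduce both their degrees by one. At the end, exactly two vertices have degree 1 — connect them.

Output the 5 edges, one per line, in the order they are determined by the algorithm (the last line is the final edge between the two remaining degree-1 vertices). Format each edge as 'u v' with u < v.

Initial degrees: {1:2, 2:3, 3:1, 4:1, 5:2, 6:1}
Step 1: smallest deg-1 vertex = 3, p_1 = 2. Add edge {2,3}. Now deg[3]=0, deg[2]=2.
Step 2: smallest deg-1 vertex = 4, p_2 = 1. Add edge {1,4}. Now deg[4]=0, deg[1]=1.
Step 3: smallest deg-1 vertex = 1, p_3 = 2. Add edge {1,2}. Now deg[1]=0, deg[2]=1.
Step 4: smallest deg-1 vertex = 2, p_4 = 5. Add edge {2,5}. Now deg[2]=0, deg[5]=1.
Final: two remaining deg-1 vertices are 5, 6. Add edge {5,6}.

Answer: 2 3
1 4
1 2
2 5
5 6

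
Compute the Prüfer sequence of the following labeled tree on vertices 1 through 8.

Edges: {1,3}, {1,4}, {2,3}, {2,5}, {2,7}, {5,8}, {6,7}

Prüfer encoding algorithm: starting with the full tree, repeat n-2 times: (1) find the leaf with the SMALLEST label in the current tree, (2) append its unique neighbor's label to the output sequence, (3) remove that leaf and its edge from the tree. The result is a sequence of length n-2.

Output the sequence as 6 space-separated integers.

Answer: 1 3 2 7 2 5

Derivation:
Step 1: leaves = {4,6,8}. Remove smallest leaf 4, emit neighbor 1.
Step 2: leaves = {1,6,8}. Remove smallest leaf 1, emit neighbor 3.
Step 3: leaves = {3,6,8}. Remove smallest leaf 3, emit neighbor 2.
Step 4: leaves = {6,8}. Remove smallest leaf 6, emit neighbor 7.
Step 5: leaves = {7,8}. Remove smallest leaf 7, emit neighbor 2.
Step 6: leaves = {2,8}. Remove smallest leaf 2, emit neighbor 5.
Done: 2 vertices remain (5, 8). Sequence = [1 3 2 7 2 5]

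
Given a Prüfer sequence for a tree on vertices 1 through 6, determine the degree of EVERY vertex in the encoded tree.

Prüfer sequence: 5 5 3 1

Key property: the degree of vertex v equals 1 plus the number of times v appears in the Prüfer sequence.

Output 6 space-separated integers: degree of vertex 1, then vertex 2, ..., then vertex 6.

p_1 = 5: count[5] becomes 1
p_2 = 5: count[5] becomes 2
p_3 = 3: count[3] becomes 1
p_4 = 1: count[1] becomes 1
Degrees (1 + count): deg[1]=1+1=2, deg[2]=1+0=1, deg[3]=1+1=2, deg[4]=1+0=1, deg[5]=1+2=3, deg[6]=1+0=1

Answer: 2 1 2 1 3 1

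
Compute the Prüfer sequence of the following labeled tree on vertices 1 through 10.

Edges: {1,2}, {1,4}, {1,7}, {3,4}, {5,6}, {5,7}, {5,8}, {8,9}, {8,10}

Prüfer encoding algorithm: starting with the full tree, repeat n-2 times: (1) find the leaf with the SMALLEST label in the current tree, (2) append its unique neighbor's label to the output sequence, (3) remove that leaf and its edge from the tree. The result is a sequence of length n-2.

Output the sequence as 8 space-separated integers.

Step 1: leaves = {2,3,6,9,10}. Remove smallest leaf 2, emit neighbor 1.
Step 2: leaves = {3,6,9,10}. Remove smallest leaf 3, emit neighbor 4.
Step 3: leaves = {4,6,9,10}. Remove smallest leaf 4, emit neighbor 1.
Step 4: leaves = {1,6,9,10}. Remove smallest leaf 1, emit neighbor 7.
Step 5: leaves = {6,7,9,10}. Remove smallest leaf 6, emit neighbor 5.
Step 6: leaves = {7,9,10}. Remove smallest leaf 7, emit neighbor 5.
Step 7: leaves = {5,9,10}. Remove smallest leaf 5, emit neighbor 8.
Step 8: leaves = {9,10}. Remove smallest leaf 9, emit neighbor 8.
Done: 2 vertices remain (8, 10). Sequence = [1 4 1 7 5 5 8 8]

Answer: 1 4 1 7 5 5 8 8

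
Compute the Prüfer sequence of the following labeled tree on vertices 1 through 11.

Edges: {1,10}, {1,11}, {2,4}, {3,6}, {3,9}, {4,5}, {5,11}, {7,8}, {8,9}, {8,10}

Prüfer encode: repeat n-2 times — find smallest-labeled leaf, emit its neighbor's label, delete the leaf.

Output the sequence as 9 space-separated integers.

Step 1: leaves = {2,6,7}. Remove smallest leaf 2, emit neighbor 4.
Step 2: leaves = {4,6,7}. Remove smallest leaf 4, emit neighbor 5.
Step 3: leaves = {5,6,7}. Remove smallest leaf 5, emit neighbor 11.
Step 4: leaves = {6,7,11}. Remove smallest leaf 6, emit neighbor 3.
Step 5: leaves = {3,7,11}. Remove smallest leaf 3, emit neighbor 9.
Step 6: leaves = {7,9,11}. Remove smallest leaf 7, emit neighbor 8.
Step 7: leaves = {9,11}. Remove smallest leaf 9, emit neighbor 8.
Step 8: leaves = {8,11}. Remove smallest leaf 8, emit neighbor 10.
Step 9: leaves = {10,11}. Remove smallest leaf 10, emit neighbor 1.
Done: 2 vertices remain (1, 11). Sequence = [4 5 11 3 9 8 8 10 1]

Answer: 4 5 11 3 9 8 8 10 1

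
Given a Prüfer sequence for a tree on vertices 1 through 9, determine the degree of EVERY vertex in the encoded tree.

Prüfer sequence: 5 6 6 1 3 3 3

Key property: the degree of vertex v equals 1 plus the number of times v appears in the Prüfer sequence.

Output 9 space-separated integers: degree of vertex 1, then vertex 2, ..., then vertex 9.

Answer: 2 1 4 1 2 3 1 1 1

Derivation:
p_1 = 5: count[5] becomes 1
p_2 = 6: count[6] becomes 1
p_3 = 6: count[6] becomes 2
p_4 = 1: count[1] becomes 1
p_5 = 3: count[3] becomes 1
p_6 = 3: count[3] becomes 2
p_7 = 3: count[3] becomes 3
Degrees (1 + count): deg[1]=1+1=2, deg[2]=1+0=1, deg[3]=1+3=4, deg[4]=1+0=1, deg[5]=1+1=2, deg[6]=1+2=3, deg[7]=1+0=1, deg[8]=1+0=1, deg[9]=1+0=1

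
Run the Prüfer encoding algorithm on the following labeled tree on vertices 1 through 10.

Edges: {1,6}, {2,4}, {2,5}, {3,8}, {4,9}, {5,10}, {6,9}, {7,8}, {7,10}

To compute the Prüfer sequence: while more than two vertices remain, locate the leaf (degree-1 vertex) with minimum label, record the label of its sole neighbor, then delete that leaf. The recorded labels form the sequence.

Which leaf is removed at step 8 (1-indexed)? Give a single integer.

Answer: 2

Derivation:
Step 1: current leaves = {1,3}. Remove leaf 1 (neighbor: 6).
Step 2: current leaves = {3,6}. Remove leaf 3 (neighbor: 8).
Step 3: current leaves = {6,8}. Remove leaf 6 (neighbor: 9).
Step 4: current leaves = {8,9}. Remove leaf 8 (neighbor: 7).
Step 5: current leaves = {7,9}. Remove leaf 7 (neighbor: 10).
Step 6: current leaves = {9,10}. Remove leaf 9 (neighbor: 4).
Step 7: current leaves = {4,10}. Remove leaf 4 (neighbor: 2).
Step 8: current leaves = {2,10}. Remove leaf 2 (neighbor: 5).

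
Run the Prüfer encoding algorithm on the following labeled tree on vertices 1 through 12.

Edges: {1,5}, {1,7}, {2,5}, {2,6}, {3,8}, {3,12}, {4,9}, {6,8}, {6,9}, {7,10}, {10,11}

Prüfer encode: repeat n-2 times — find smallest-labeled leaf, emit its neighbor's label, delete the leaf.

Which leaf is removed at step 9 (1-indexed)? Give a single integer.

Answer: 6

Derivation:
Step 1: current leaves = {4,11,12}. Remove leaf 4 (neighbor: 9).
Step 2: current leaves = {9,11,12}. Remove leaf 9 (neighbor: 6).
Step 3: current leaves = {11,12}. Remove leaf 11 (neighbor: 10).
Step 4: current leaves = {10,12}. Remove leaf 10 (neighbor: 7).
Step 5: current leaves = {7,12}. Remove leaf 7 (neighbor: 1).
Step 6: current leaves = {1,12}. Remove leaf 1 (neighbor: 5).
Step 7: current leaves = {5,12}. Remove leaf 5 (neighbor: 2).
Step 8: current leaves = {2,12}. Remove leaf 2 (neighbor: 6).
Step 9: current leaves = {6,12}. Remove leaf 6 (neighbor: 8).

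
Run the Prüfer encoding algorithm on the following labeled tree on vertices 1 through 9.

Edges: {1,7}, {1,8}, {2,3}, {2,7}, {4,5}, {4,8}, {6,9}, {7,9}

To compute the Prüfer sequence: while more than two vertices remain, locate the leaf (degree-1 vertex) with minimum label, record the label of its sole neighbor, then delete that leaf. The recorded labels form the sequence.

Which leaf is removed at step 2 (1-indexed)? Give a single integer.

Answer: 2

Derivation:
Step 1: current leaves = {3,5,6}. Remove leaf 3 (neighbor: 2).
Step 2: current leaves = {2,5,6}. Remove leaf 2 (neighbor: 7).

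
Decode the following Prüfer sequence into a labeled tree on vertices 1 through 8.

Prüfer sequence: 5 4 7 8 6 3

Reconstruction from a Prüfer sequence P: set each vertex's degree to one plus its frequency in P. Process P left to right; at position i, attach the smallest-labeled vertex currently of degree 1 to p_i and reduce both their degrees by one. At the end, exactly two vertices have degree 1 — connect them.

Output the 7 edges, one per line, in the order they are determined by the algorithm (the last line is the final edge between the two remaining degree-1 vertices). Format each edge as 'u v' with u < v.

Initial degrees: {1:1, 2:1, 3:2, 4:2, 5:2, 6:2, 7:2, 8:2}
Step 1: smallest deg-1 vertex = 1, p_1 = 5. Add edge {1,5}. Now deg[1]=0, deg[5]=1.
Step 2: smallest deg-1 vertex = 2, p_2 = 4. Add edge {2,4}. Now deg[2]=0, deg[4]=1.
Step 3: smallest deg-1 vertex = 4, p_3 = 7. Add edge {4,7}. Now deg[4]=0, deg[7]=1.
Step 4: smallest deg-1 vertex = 5, p_4 = 8. Add edge {5,8}. Now deg[5]=0, deg[8]=1.
Step 5: smallest deg-1 vertex = 7, p_5 = 6. Add edge {6,7}. Now deg[7]=0, deg[6]=1.
Step 6: smallest deg-1 vertex = 6, p_6 = 3. Add edge {3,6}. Now deg[6]=0, deg[3]=1.
Final: two remaining deg-1 vertices are 3, 8. Add edge {3,8}.

Answer: 1 5
2 4
4 7
5 8
6 7
3 6
3 8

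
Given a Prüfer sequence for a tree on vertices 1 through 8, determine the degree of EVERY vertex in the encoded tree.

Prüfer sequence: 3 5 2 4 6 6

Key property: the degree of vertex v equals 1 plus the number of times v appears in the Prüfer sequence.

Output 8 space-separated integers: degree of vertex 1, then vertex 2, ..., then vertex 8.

p_1 = 3: count[3] becomes 1
p_2 = 5: count[5] becomes 1
p_3 = 2: count[2] becomes 1
p_4 = 4: count[4] becomes 1
p_5 = 6: count[6] becomes 1
p_6 = 6: count[6] becomes 2
Degrees (1 + count): deg[1]=1+0=1, deg[2]=1+1=2, deg[3]=1+1=2, deg[4]=1+1=2, deg[5]=1+1=2, deg[6]=1+2=3, deg[7]=1+0=1, deg[8]=1+0=1

Answer: 1 2 2 2 2 3 1 1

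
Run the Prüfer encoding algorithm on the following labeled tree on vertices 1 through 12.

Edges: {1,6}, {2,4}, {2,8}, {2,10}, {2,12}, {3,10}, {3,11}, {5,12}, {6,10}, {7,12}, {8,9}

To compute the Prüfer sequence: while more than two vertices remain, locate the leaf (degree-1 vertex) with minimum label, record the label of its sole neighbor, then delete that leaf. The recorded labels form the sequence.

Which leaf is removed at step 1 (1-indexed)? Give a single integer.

Step 1: current leaves = {1,4,5,7,9,11}. Remove leaf 1 (neighbor: 6).

Answer: 1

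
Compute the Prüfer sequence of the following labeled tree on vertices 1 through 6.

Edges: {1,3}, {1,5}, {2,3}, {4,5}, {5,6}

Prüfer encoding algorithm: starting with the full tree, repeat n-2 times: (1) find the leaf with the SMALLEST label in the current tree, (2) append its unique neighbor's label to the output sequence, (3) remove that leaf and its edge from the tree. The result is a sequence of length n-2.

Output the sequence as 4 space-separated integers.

Answer: 3 1 5 5

Derivation:
Step 1: leaves = {2,4,6}. Remove smallest leaf 2, emit neighbor 3.
Step 2: leaves = {3,4,6}. Remove smallest leaf 3, emit neighbor 1.
Step 3: leaves = {1,4,6}. Remove smallest leaf 1, emit neighbor 5.
Step 4: leaves = {4,6}. Remove smallest leaf 4, emit neighbor 5.
Done: 2 vertices remain (5, 6). Sequence = [3 1 5 5]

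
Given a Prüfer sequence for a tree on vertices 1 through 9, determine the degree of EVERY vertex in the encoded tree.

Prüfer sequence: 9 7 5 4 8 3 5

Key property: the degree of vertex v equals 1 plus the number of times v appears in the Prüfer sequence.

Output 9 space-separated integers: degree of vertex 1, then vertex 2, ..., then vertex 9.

p_1 = 9: count[9] becomes 1
p_2 = 7: count[7] becomes 1
p_3 = 5: count[5] becomes 1
p_4 = 4: count[4] becomes 1
p_5 = 8: count[8] becomes 1
p_6 = 3: count[3] becomes 1
p_7 = 5: count[5] becomes 2
Degrees (1 + count): deg[1]=1+0=1, deg[2]=1+0=1, deg[3]=1+1=2, deg[4]=1+1=2, deg[5]=1+2=3, deg[6]=1+0=1, deg[7]=1+1=2, deg[8]=1+1=2, deg[9]=1+1=2

Answer: 1 1 2 2 3 1 2 2 2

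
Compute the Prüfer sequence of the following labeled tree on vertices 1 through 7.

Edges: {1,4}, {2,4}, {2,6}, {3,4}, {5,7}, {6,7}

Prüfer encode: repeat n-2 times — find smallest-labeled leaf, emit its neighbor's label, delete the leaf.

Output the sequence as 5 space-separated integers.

Step 1: leaves = {1,3,5}. Remove smallest leaf 1, emit neighbor 4.
Step 2: leaves = {3,5}. Remove smallest leaf 3, emit neighbor 4.
Step 3: leaves = {4,5}. Remove smallest leaf 4, emit neighbor 2.
Step 4: leaves = {2,5}. Remove smallest leaf 2, emit neighbor 6.
Step 5: leaves = {5,6}. Remove smallest leaf 5, emit neighbor 7.
Done: 2 vertices remain (6, 7). Sequence = [4 4 2 6 7]

Answer: 4 4 2 6 7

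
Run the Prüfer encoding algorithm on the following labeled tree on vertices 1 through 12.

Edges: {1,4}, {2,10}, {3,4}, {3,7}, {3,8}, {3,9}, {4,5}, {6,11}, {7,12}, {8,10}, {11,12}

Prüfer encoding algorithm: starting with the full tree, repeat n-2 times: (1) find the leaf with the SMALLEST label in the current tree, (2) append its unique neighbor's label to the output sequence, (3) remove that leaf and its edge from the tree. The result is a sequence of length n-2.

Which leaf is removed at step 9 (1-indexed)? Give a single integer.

Answer: 3

Derivation:
Step 1: current leaves = {1,2,5,6,9}. Remove leaf 1 (neighbor: 4).
Step 2: current leaves = {2,5,6,9}. Remove leaf 2 (neighbor: 10).
Step 3: current leaves = {5,6,9,10}. Remove leaf 5 (neighbor: 4).
Step 4: current leaves = {4,6,9,10}. Remove leaf 4 (neighbor: 3).
Step 5: current leaves = {6,9,10}. Remove leaf 6 (neighbor: 11).
Step 6: current leaves = {9,10,11}. Remove leaf 9 (neighbor: 3).
Step 7: current leaves = {10,11}. Remove leaf 10 (neighbor: 8).
Step 8: current leaves = {8,11}. Remove leaf 8 (neighbor: 3).
Step 9: current leaves = {3,11}. Remove leaf 3 (neighbor: 7).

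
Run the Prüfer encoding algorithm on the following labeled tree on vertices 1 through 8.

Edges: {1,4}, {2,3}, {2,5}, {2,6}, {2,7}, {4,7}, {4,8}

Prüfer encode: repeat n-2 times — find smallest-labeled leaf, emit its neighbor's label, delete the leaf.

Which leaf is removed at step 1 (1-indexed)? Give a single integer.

Answer: 1

Derivation:
Step 1: current leaves = {1,3,5,6,8}. Remove leaf 1 (neighbor: 4).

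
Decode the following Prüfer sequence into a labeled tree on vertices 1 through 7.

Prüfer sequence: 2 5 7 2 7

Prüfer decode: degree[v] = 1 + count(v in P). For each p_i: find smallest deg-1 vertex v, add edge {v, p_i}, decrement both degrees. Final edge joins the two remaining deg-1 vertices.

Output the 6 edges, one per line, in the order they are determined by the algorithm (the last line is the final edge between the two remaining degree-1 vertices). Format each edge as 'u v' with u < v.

Answer: 1 2
3 5
4 7
2 5
2 7
6 7

Derivation:
Initial degrees: {1:1, 2:3, 3:1, 4:1, 5:2, 6:1, 7:3}
Step 1: smallest deg-1 vertex = 1, p_1 = 2. Add edge {1,2}. Now deg[1]=0, deg[2]=2.
Step 2: smallest deg-1 vertex = 3, p_2 = 5. Add edge {3,5}. Now deg[3]=0, deg[5]=1.
Step 3: smallest deg-1 vertex = 4, p_3 = 7. Add edge {4,7}. Now deg[4]=0, deg[7]=2.
Step 4: smallest deg-1 vertex = 5, p_4 = 2. Add edge {2,5}. Now deg[5]=0, deg[2]=1.
Step 5: smallest deg-1 vertex = 2, p_5 = 7. Add edge {2,7}. Now deg[2]=0, deg[7]=1.
Final: two remaining deg-1 vertices are 6, 7. Add edge {6,7}.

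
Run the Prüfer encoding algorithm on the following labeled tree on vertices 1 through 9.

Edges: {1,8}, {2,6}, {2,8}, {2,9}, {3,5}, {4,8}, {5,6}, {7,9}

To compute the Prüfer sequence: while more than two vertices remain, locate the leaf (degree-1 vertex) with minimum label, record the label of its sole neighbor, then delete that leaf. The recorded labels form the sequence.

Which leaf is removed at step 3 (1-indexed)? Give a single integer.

Answer: 4

Derivation:
Step 1: current leaves = {1,3,4,7}. Remove leaf 1 (neighbor: 8).
Step 2: current leaves = {3,4,7}. Remove leaf 3 (neighbor: 5).
Step 3: current leaves = {4,5,7}. Remove leaf 4 (neighbor: 8).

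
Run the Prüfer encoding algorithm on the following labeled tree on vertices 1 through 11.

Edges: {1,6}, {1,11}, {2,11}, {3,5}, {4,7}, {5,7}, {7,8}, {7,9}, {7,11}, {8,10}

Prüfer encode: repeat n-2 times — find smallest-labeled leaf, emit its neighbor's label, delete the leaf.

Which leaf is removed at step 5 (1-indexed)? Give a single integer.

Answer: 6

Derivation:
Step 1: current leaves = {2,3,4,6,9,10}. Remove leaf 2 (neighbor: 11).
Step 2: current leaves = {3,4,6,9,10}. Remove leaf 3 (neighbor: 5).
Step 3: current leaves = {4,5,6,9,10}. Remove leaf 4 (neighbor: 7).
Step 4: current leaves = {5,6,9,10}. Remove leaf 5 (neighbor: 7).
Step 5: current leaves = {6,9,10}. Remove leaf 6 (neighbor: 1).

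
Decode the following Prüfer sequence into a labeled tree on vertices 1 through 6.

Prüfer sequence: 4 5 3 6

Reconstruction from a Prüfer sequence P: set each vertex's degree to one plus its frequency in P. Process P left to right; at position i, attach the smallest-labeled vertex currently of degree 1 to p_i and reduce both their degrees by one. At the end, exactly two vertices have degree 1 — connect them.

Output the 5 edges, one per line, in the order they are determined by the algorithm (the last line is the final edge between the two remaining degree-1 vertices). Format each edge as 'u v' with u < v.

Initial degrees: {1:1, 2:1, 3:2, 4:2, 5:2, 6:2}
Step 1: smallest deg-1 vertex = 1, p_1 = 4. Add edge {1,4}. Now deg[1]=0, deg[4]=1.
Step 2: smallest deg-1 vertex = 2, p_2 = 5. Add edge {2,5}. Now deg[2]=0, deg[5]=1.
Step 3: smallest deg-1 vertex = 4, p_3 = 3. Add edge {3,4}. Now deg[4]=0, deg[3]=1.
Step 4: smallest deg-1 vertex = 3, p_4 = 6. Add edge {3,6}. Now deg[3]=0, deg[6]=1.
Final: two remaining deg-1 vertices are 5, 6. Add edge {5,6}.

Answer: 1 4
2 5
3 4
3 6
5 6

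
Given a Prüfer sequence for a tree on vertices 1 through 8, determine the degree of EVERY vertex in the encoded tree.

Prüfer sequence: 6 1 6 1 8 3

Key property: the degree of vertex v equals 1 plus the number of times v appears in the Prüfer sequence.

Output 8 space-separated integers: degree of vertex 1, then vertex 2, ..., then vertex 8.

Answer: 3 1 2 1 1 3 1 2

Derivation:
p_1 = 6: count[6] becomes 1
p_2 = 1: count[1] becomes 1
p_3 = 6: count[6] becomes 2
p_4 = 1: count[1] becomes 2
p_5 = 8: count[8] becomes 1
p_6 = 3: count[3] becomes 1
Degrees (1 + count): deg[1]=1+2=3, deg[2]=1+0=1, deg[3]=1+1=2, deg[4]=1+0=1, deg[5]=1+0=1, deg[6]=1+2=3, deg[7]=1+0=1, deg[8]=1+1=2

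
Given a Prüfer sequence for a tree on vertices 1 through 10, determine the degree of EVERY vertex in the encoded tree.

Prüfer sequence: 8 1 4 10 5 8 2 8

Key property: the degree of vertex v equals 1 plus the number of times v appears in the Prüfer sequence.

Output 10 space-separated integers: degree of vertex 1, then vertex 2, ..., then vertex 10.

p_1 = 8: count[8] becomes 1
p_2 = 1: count[1] becomes 1
p_3 = 4: count[4] becomes 1
p_4 = 10: count[10] becomes 1
p_5 = 5: count[5] becomes 1
p_6 = 8: count[8] becomes 2
p_7 = 2: count[2] becomes 1
p_8 = 8: count[8] becomes 3
Degrees (1 + count): deg[1]=1+1=2, deg[2]=1+1=2, deg[3]=1+0=1, deg[4]=1+1=2, deg[5]=1+1=2, deg[6]=1+0=1, deg[7]=1+0=1, deg[8]=1+3=4, deg[9]=1+0=1, deg[10]=1+1=2

Answer: 2 2 1 2 2 1 1 4 1 2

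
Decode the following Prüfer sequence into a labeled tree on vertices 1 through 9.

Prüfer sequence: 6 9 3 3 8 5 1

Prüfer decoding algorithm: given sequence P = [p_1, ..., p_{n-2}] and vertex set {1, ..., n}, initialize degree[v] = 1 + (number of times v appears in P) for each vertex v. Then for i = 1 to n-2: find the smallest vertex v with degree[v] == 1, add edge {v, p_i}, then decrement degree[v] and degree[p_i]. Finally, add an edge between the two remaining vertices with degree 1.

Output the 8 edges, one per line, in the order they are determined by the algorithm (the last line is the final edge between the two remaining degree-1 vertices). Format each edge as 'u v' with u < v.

Answer: 2 6
4 9
3 6
3 7
3 8
5 8
1 5
1 9

Derivation:
Initial degrees: {1:2, 2:1, 3:3, 4:1, 5:2, 6:2, 7:1, 8:2, 9:2}
Step 1: smallest deg-1 vertex = 2, p_1 = 6. Add edge {2,6}. Now deg[2]=0, deg[6]=1.
Step 2: smallest deg-1 vertex = 4, p_2 = 9. Add edge {4,9}. Now deg[4]=0, deg[9]=1.
Step 3: smallest deg-1 vertex = 6, p_3 = 3. Add edge {3,6}. Now deg[6]=0, deg[3]=2.
Step 4: smallest deg-1 vertex = 7, p_4 = 3. Add edge {3,7}. Now deg[7]=0, deg[3]=1.
Step 5: smallest deg-1 vertex = 3, p_5 = 8. Add edge {3,8}. Now deg[3]=0, deg[8]=1.
Step 6: smallest deg-1 vertex = 8, p_6 = 5. Add edge {5,8}. Now deg[8]=0, deg[5]=1.
Step 7: smallest deg-1 vertex = 5, p_7 = 1. Add edge {1,5}. Now deg[5]=0, deg[1]=1.
Final: two remaining deg-1 vertices are 1, 9. Add edge {1,9}.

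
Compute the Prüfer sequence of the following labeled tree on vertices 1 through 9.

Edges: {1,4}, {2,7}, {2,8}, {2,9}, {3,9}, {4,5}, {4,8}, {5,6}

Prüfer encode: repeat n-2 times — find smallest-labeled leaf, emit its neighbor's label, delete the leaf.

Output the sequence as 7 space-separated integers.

Answer: 4 9 5 4 8 2 2

Derivation:
Step 1: leaves = {1,3,6,7}. Remove smallest leaf 1, emit neighbor 4.
Step 2: leaves = {3,6,7}. Remove smallest leaf 3, emit neighbor 9.
Step 3: leaves = {6,7,9}. Remove smallest leaf 6, emit neighbor 5.
Step 4: leaves = {5,7,9}. Remove smallest leaf 5, emit neighbor 4.
Step 5: leaves = {4,7,9}. Remove smallest leaf 4, emit neighbor 8.
Step 6: leaves = {7,8,9}. Remove smallest leaf 7, emit neighbor 2.
Step 7: leaves = {8,9}. Remove smallest leaf 8, emit neighbor 2.
Done: 2 vertices remain (2, 9). Sequence = [4 9 5 4 8 2 2]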